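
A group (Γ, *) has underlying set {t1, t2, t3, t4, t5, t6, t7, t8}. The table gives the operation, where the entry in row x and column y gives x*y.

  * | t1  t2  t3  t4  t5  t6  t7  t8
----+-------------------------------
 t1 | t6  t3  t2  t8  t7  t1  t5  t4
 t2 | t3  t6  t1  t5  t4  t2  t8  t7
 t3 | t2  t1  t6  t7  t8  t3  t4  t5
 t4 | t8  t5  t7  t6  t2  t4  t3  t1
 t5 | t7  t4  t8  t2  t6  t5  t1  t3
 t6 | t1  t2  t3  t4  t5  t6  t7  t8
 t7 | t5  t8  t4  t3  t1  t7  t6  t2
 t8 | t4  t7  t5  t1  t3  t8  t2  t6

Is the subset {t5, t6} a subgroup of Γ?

Yes

{t5, t6} contains the identity t6.
Checking products: every product of two elements of {t5, t6} (read from the table) lies in {t5, t6}, so the set is closed.
In a finite group, a nonempty closed subset is a subgroup. So {t5, t6} ≤ Γ.
(Structurally, Γ here is isomorphic to the elementary abelian group (Z_2)^3.)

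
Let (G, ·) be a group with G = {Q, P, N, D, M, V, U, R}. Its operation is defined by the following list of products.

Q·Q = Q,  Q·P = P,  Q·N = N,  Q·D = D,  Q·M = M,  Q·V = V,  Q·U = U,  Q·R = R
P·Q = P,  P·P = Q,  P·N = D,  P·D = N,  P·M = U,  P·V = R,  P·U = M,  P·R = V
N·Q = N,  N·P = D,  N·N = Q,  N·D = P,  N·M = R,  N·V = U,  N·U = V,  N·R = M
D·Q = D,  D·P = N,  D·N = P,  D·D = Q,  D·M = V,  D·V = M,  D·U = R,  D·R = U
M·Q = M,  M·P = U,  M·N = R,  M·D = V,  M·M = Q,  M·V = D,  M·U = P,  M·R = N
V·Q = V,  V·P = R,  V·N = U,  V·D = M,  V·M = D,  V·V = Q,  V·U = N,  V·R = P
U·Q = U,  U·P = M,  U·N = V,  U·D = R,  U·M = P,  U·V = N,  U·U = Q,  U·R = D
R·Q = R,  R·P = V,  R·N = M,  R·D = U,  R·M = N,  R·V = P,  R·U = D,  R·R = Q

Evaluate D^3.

D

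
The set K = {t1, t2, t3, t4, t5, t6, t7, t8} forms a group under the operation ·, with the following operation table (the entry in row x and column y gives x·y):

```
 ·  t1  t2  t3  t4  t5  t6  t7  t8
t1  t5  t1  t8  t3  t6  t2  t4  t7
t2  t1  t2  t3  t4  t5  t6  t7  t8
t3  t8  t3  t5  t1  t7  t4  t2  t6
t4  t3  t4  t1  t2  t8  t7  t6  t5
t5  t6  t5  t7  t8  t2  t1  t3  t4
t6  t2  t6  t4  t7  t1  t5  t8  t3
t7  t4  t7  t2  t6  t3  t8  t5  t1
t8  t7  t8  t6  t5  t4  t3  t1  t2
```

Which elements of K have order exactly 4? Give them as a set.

Identity is t2. Compute the order of each non-identity element by repeated multiplication:
  t1: t1 → t5 → t6 → t2  (order 4)
  t3: t3 → t5 → t7 → t2  (order 4)
  t4: t4 → t2  (order 2)
  t5: t5 → t2  (order 2)
  t6: t6 → t5 → t1 → t2  (order 4)
  t7: t7 → t5 → t3 → t2  (order 4)
  t8: t8 → t2  (order 2)
Elements of order 4: {t1, t3, t6, t7}.

{t1, t3, t6, t7}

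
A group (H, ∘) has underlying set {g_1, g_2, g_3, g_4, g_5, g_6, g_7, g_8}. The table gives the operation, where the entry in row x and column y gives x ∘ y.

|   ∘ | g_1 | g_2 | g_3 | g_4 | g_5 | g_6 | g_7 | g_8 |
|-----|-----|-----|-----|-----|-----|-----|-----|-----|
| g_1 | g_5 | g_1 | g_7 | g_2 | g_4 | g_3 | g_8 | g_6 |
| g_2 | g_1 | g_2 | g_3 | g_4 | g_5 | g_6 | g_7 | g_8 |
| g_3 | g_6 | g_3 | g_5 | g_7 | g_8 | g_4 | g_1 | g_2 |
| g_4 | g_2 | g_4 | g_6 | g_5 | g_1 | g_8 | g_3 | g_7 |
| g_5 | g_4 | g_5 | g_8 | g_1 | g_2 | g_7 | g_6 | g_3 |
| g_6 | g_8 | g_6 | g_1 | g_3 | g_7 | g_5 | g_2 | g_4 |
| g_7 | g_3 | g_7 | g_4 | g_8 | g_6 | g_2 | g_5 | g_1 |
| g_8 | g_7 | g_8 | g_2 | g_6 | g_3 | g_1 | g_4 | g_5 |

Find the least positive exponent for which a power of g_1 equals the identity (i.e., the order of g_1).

4

The identity element is g_2 (its row matches the header).
g_1^1 = g_1
g_1^2 = g_1 ∘ g_1 = g_5
g_1^3 = g_5 ∘ g_1 = g_4
g_1^4 = g_4 ∘ g_1 = g_2
The first power of g_1 equal to the identity is g_1^4, so ord(g_1) = 4.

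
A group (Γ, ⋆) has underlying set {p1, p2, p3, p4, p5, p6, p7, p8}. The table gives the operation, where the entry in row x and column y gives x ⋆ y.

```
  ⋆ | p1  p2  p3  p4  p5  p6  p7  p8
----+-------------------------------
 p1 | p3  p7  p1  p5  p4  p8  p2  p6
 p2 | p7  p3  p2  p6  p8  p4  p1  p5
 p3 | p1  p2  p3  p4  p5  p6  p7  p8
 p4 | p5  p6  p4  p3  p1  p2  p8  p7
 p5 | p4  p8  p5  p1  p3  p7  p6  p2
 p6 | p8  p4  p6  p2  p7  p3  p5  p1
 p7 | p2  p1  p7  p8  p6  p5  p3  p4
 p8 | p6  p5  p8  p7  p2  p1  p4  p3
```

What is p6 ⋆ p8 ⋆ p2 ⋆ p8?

p6 ⋆ p8 = p1
p1 ⋆ p2 = p7
p7 ⋆ p8 = p4

p4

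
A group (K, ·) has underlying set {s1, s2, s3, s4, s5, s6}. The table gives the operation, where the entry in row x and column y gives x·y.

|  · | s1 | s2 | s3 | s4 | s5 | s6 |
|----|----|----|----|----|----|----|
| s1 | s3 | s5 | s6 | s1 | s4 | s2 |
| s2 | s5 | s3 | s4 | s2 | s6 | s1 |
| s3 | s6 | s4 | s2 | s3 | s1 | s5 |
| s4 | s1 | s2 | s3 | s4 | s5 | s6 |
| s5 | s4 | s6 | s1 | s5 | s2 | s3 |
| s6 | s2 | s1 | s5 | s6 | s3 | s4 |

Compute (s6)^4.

s4

s6^1 = s6
s6^2 = s6·s6 = s4
s6^3 = s4·s6 = s6
s6^4 = s6·s6 = s4
(Structurally, K here is isomorphic to the cyclic group Z_6.)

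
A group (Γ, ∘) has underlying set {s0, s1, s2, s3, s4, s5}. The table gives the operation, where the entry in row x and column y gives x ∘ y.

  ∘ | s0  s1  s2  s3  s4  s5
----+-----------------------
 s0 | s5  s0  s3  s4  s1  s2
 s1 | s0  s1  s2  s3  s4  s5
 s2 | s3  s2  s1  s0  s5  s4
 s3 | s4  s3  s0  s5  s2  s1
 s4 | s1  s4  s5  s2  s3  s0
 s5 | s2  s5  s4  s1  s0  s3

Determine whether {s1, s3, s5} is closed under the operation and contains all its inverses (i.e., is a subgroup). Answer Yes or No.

{s1, s3, s5} contains the identity s1.
Checking products: every product of two elements of {s1, s3, s5} (read from the table) lies in {s1, s3, s5}, so the set is closed.
In a finite group, a nonempty closed subset is a subgroup. So {s1, s3, s5} ≤ Γ.

Yes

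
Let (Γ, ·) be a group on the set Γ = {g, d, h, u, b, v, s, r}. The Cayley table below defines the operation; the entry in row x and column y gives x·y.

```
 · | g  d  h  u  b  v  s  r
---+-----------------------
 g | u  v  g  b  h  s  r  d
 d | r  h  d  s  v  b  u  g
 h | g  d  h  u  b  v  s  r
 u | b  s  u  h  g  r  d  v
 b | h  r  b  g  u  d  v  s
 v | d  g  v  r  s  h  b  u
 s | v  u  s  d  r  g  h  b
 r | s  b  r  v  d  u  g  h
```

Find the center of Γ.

An element z is central iff its row equals its column in the table.
For r: r·g = s ≠ d = g·r, so r ∉ Z.
Checking each element this way leaves Z(Γ) = {h, u}.

{h, u}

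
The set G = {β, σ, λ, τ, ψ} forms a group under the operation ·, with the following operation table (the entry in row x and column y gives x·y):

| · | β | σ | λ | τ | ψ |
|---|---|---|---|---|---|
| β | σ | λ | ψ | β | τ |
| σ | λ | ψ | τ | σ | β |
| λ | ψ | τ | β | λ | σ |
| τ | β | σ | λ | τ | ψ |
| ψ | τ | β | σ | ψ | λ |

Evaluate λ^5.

λ^1 = λ
λ^2 = λ·λ = β
λ^3 = β·λ = ψ
λ^4 = ψ·λ = σ
λ^5 = σ·λ = τ

τ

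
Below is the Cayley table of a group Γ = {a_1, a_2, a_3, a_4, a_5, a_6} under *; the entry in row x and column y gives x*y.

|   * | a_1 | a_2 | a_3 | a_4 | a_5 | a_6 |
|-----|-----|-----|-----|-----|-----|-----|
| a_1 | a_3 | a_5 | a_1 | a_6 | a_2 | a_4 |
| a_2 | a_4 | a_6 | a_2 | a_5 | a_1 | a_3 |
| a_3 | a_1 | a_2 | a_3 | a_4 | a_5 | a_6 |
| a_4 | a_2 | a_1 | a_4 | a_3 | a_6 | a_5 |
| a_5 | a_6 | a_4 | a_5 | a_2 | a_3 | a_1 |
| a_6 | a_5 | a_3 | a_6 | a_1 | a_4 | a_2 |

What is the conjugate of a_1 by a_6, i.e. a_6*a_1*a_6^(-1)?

The identity is a_3. In row a_6, the entry a_3 sits in column a_2, so a_6^(-1) = a_2.
a_6*a_1 = a_5
a_5*a_2 = a_4

a_4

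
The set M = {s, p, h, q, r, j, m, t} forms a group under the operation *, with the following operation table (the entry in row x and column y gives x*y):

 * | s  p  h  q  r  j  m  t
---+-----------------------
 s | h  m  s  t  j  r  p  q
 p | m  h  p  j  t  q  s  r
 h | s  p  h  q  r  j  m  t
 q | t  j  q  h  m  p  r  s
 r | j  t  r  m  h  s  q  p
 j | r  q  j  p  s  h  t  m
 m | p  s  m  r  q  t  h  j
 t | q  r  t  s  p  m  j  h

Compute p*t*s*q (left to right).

p

p*t = r
r*s = j
j*q = p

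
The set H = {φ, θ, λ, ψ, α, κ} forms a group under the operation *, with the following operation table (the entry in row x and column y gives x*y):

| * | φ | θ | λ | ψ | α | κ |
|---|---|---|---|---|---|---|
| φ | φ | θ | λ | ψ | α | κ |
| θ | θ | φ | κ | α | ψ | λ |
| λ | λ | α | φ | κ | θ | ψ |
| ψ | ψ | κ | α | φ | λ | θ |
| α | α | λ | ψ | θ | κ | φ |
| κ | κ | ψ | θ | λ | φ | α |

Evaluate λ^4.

φ

λ^1 = λ
λ^2 = λ*λ = φ
λ^3 = φ*λ = λ
λ^4 = λ*λ = φ
(Structurally, H here is isomorphic to the symmetric group S_3.)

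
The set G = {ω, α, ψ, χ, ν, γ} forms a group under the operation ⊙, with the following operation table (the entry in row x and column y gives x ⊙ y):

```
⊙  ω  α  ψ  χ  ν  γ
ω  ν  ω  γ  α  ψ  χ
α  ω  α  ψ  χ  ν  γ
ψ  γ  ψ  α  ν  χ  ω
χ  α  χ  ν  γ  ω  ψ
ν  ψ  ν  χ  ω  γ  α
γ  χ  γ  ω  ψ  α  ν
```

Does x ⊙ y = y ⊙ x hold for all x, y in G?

Yes

Check whether the table is symmetric across its main diagonal.
Every entry (row x, col y) equals the entry (row y, col x), so G is abelian.
(In fact G ≅ the cyclic group Z_6.)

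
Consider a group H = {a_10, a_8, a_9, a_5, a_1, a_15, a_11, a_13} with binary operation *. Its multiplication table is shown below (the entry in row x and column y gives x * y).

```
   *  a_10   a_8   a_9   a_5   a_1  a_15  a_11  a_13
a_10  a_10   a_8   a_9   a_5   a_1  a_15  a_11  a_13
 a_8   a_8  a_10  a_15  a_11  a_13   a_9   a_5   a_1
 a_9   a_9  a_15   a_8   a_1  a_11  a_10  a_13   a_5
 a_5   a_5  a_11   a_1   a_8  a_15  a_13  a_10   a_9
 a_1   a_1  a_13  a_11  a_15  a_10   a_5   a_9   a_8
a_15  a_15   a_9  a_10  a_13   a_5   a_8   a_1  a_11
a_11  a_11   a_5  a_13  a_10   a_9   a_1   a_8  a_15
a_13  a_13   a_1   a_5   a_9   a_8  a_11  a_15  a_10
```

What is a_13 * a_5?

a_9

Read row a_13, column a_5: a_13 * a_5 = a_9.
(Structurally, H here is isomorphic to Z_2 x Z_4.)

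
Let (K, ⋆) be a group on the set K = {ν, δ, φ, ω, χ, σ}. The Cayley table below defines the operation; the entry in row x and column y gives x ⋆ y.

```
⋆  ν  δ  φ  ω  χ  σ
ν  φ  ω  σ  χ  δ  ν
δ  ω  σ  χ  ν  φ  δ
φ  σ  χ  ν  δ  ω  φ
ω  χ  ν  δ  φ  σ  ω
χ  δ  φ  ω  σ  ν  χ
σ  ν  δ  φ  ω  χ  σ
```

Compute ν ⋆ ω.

Read row ν, column ω: ν ⋆ ω = χ.

χ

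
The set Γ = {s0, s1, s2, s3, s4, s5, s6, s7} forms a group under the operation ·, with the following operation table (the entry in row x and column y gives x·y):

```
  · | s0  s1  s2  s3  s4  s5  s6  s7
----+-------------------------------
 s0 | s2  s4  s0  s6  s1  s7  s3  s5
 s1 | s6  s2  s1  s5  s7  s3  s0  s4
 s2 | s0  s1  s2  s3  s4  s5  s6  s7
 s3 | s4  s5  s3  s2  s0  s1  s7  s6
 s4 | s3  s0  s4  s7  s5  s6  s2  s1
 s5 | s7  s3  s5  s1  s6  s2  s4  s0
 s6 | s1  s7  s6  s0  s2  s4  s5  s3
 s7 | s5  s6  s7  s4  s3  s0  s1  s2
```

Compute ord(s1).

2

The identity element is s2 (its row matches the header).
s1^1 = s1
s1^2 = s1·s1 = s2
The first power of s1 equal to the identity is s1^2, so ord(s1) = 2.
(Structurally, Γ here is isomorphic to the dihedral group D_4.)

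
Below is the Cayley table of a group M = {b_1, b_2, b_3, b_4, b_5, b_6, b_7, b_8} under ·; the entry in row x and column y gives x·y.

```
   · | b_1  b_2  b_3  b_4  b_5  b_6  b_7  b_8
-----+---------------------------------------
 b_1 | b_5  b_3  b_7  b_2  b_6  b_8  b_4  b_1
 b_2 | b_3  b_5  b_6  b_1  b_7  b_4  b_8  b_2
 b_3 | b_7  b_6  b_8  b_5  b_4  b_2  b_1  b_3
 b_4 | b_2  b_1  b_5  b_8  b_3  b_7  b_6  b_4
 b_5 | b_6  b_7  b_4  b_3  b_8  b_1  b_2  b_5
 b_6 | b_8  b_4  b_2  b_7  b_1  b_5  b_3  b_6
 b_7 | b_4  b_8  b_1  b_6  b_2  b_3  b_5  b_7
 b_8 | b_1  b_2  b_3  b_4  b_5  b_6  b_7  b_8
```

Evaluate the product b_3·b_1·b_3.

b_1

b_3·b_1 = b_7
b_7·b_3 = b_1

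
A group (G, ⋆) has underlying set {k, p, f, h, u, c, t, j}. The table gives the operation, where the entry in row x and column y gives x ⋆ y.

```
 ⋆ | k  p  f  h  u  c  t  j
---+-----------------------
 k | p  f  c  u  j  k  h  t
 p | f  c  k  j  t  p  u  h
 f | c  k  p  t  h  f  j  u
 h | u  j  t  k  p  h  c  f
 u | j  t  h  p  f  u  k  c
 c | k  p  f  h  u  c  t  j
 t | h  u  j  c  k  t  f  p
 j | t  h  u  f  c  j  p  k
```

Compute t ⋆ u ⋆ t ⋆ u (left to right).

t ⋆ u = k
k ⋆ t = h
h ⋆ u = p

p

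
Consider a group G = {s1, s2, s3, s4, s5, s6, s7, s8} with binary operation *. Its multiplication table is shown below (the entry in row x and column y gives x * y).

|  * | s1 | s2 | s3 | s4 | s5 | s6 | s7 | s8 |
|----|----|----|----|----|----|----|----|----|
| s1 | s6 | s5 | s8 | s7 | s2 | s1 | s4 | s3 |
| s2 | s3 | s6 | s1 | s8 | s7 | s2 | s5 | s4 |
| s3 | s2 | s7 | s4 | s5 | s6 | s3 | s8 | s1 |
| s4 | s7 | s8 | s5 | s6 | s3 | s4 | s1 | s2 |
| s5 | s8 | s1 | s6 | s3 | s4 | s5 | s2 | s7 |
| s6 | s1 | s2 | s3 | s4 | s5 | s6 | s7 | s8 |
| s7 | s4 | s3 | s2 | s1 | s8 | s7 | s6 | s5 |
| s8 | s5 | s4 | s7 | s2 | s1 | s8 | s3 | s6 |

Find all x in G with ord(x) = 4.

Identity is s6. Compute the order of each non-identity element by repeated multiplication:
  s1: s1 → s6  (order 2)
  s2: s2 → s6  (order 2)
  s3: s3 → s4 → s5 → s6  (order 4)
  s4: s4 → s6  (order 2)
  s5: s5 → s4 → s3 → s6  (order 4)
  s7: s7 → s6  (order 2)
  s8: s8 → s6  (order 2)
Elements of order 4: {s3, s5}.
(Structurally, G here is isomorphic to the dihedral group D_4.)

{s3, s5}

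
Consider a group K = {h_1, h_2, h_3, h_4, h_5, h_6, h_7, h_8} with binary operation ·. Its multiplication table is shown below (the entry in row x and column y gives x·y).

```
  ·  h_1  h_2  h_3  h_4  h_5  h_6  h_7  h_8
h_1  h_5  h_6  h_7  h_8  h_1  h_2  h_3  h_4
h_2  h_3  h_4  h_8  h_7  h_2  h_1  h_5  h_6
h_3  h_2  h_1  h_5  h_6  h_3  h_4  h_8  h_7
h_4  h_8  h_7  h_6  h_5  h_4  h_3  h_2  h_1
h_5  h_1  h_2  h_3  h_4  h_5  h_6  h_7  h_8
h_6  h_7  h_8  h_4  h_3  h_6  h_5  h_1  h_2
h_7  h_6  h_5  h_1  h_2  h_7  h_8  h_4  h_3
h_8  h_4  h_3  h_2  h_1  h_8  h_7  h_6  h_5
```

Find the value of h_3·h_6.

Read row h_3, column h_6: h_3·h_6 = h_4.
(Structurally, K here is isomorphic to the dihedral group D_4.)

h_4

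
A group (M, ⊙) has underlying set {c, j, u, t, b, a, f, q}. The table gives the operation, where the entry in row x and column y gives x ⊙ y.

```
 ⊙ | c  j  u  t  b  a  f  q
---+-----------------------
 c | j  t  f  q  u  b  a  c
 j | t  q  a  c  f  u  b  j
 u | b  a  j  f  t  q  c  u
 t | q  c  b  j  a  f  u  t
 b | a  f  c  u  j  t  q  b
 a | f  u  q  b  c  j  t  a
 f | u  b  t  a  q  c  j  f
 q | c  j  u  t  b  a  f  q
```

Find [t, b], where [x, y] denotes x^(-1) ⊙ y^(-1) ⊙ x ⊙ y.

Identity is q; from the table t^(-1) = c and b^(-1) = f.
c ⊙ f = a
a ⊙ t = b
b ⊙ b = j

j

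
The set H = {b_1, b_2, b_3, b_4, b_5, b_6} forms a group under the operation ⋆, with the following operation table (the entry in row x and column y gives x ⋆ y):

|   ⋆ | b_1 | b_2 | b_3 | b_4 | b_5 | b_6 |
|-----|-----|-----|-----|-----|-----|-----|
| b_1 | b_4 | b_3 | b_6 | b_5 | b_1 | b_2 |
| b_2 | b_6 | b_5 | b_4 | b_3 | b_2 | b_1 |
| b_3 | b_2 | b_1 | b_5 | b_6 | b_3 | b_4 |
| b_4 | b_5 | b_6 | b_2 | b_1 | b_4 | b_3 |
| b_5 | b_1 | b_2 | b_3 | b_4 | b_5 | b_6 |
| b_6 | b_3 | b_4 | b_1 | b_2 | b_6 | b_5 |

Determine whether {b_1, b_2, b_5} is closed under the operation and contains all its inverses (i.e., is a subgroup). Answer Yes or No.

b_1 ⋆ b_1 = b_4, which is not in {b_1, b_2, b_5}.
The subset is not closed under ⋆, so it is not a subgroup.
(Structurally, H here is isomorphic to the symmetric group S_3.)

No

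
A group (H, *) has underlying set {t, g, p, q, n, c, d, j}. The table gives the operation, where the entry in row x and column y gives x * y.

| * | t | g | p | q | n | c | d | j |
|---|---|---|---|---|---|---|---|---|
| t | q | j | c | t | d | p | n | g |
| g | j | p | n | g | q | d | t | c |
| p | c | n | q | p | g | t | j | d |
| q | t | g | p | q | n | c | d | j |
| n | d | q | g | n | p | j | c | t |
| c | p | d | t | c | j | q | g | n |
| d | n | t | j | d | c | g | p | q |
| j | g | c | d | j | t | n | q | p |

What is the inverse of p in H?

p

First locate the identity: row q matches the header, so q is the identity.
Scan row p for q: p * p = q. Hence p^(-1) = p.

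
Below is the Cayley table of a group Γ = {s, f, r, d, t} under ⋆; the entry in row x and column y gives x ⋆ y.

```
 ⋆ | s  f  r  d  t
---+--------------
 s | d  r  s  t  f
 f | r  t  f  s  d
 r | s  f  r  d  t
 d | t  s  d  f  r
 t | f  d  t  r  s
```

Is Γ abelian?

Yes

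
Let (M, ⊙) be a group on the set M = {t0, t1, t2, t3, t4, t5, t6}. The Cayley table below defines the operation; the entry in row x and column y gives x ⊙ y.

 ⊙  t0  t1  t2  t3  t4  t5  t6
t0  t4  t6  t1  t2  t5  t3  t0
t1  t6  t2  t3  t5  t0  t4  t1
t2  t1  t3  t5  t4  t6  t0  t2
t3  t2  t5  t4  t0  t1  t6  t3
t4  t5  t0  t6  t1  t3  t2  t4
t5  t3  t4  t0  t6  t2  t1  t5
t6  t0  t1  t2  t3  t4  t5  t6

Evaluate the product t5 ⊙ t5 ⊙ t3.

t5

t5 ⊙ t5 = t1
t1 ⊙ t3 = t5
(Structurally, M here is isomorphic to the cyclic group Z_7.)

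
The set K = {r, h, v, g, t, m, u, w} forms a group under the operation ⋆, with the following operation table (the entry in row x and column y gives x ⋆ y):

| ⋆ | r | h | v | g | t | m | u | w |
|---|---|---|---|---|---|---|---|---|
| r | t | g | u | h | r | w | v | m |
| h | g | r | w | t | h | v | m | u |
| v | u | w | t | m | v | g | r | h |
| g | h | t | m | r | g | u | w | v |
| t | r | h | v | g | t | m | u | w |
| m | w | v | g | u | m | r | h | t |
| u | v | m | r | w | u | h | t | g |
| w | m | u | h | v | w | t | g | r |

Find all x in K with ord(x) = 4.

Identity is t. Compute the order of each non-identity element by repeated multiplication:
  r: r → t  (order 2)
  h: h → r → g → t  (order 4)
  v: v → t  (order 2)
  g: g → r → h → t  (order 4)
  m: m → r → w → t  (order 4)
  u: u → t  (order 2)
  w: w → r → m → t  (order 4)
Elements of order 4: {g, h, m, w}.
(Structurally, K here is isomorphic to Z_2 x Z_4.)

{g, h, m, w}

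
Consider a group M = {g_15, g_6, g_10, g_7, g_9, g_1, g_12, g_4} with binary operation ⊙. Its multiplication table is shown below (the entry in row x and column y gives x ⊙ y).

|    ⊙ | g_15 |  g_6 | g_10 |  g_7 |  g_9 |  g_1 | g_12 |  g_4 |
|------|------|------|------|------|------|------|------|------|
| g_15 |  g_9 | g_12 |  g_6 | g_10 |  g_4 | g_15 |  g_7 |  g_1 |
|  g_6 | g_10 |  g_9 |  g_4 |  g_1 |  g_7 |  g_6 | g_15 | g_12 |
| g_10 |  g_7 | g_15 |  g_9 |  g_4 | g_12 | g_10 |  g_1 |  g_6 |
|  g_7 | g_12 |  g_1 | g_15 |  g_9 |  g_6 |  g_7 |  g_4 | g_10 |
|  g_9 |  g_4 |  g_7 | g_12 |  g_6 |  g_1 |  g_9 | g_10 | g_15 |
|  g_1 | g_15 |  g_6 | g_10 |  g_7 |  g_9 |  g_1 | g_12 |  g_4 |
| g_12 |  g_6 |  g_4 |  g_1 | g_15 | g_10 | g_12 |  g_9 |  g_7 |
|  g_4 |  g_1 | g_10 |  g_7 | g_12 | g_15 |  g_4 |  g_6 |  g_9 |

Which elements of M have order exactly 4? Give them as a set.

{g_10, g_12, g_15, g_4, g_6, g_7}

Identity is g_1. Compute the order of each non-identity element by repeated multiplication:
  g_15: g_15 → g_9 → g_4 → g_1  (order 4)
  g_6: g_6 → g_9 → g_7 → g_1  (order 4)
  g_10: g_10 → g_9 → g_12 → g_1  (order 4)
  g_7: g_7 → g_9 → g_6 → g_1  (order 4)
  g_9: g_9 → g_1  (order 2)
  g_12: g_12 → g_9 → g_10 → g_1  (order 4)
  g_4: g_4 → g_9 → g_15 → g_1  (order 4)
Elements of order 4: {g_10, g_12, g_15, g_4, g_6, g_7}.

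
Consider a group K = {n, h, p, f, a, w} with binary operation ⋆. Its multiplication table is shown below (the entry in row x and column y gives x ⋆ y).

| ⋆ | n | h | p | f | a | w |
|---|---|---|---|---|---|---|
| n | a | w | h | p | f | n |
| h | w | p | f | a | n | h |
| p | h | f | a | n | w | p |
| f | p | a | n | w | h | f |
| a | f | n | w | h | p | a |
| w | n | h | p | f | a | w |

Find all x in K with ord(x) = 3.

{a, p}

Identity is w. Compute the order of each non-identity element by repeated multiplication:
  n: n → a → f → p → h → w  (order 6)
  h: h → p → f → a → n → w  (order 6)
  p: p → a → w  (order 3)
  f: f → w  (order 2)
  a: a → p → w  (order 3)
Elements of order 3: {a, p}.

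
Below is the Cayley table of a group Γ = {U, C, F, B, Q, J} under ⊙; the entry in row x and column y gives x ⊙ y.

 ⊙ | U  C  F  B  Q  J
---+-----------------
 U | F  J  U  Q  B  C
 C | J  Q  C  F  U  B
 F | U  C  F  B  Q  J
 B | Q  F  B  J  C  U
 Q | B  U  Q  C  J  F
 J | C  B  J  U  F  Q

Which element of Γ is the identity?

The identity e satisfies e ⊙ x = x for all x, so its row in the table reproduces the column headers.
Row F reads: U, C, F, B, Q, J — exactly the header order. So F is the identity.

F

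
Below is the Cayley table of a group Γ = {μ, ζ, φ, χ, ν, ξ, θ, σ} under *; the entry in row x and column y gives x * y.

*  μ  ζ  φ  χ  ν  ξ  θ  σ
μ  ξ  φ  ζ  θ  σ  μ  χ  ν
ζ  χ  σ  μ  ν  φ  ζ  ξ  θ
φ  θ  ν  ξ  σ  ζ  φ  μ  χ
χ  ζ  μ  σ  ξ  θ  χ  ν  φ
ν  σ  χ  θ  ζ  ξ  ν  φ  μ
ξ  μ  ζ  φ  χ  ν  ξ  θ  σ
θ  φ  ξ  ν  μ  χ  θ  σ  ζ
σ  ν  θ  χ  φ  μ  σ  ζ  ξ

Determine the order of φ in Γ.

The identity element is ξ (its row matches the header).
φ^1 = φ
φ^2 = φ * φ = ξ
The first power of φ equal to the identity is φ^2, so ord(φ) = 2.

2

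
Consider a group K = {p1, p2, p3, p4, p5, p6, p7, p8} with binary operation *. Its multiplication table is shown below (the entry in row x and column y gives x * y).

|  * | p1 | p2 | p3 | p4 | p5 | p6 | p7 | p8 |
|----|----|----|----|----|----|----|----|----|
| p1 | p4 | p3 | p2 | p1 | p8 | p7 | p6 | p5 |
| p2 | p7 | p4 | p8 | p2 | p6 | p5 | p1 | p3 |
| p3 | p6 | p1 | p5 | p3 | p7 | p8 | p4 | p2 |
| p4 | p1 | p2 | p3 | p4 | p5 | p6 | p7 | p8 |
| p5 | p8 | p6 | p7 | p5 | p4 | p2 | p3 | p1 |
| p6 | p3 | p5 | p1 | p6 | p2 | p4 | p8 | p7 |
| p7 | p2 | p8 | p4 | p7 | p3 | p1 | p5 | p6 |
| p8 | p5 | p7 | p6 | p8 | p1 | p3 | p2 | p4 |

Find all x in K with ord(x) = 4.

{p3, p7}

Identity is p4. Compute the order of each non-identity element by repeated multiplication:
  p1: p1 → p4  (order 2)
  p2: p2 → p4  (order 2)
  p3: p3 → p5 → p7 → p4  (order 4)
  p5: p5 → p4  (order 2)
  p6: p6 → p4  (order 2)
  p7: p7 → p5 → p3 → p4  (order 4)
  p8: p8 → p4  (order 2)
Elements of order 4: {p3, p7}.
(Structurally, K here is isomorphic to the dihedral group D_4.)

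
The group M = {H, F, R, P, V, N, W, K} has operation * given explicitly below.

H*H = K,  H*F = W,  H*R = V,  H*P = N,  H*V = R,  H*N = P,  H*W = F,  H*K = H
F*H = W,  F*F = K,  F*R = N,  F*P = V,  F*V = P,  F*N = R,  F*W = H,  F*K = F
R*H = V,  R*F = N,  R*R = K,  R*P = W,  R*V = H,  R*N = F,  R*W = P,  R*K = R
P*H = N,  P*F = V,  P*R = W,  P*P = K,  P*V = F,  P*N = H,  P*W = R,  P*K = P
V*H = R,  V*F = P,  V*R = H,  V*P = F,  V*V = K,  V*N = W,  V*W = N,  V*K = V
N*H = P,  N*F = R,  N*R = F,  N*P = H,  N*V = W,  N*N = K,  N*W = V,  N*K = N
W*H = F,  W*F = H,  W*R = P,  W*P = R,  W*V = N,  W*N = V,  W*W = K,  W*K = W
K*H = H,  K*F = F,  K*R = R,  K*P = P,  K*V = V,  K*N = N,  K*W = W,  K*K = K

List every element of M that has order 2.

Identity is K. Compute the order of each non-identity element by repeated multiplication:
  H: H → K  (order 2)
  F: F → K  (order 2)
  R: R → K  (order 2)
  P: P → K  (order 2)
  V: V → K  (order 2)
  N: N → K  (order 2)
  W: W → K  (order 2)
Elements of order 2: {F, H, N, P, R, V, W}.
(Structurally, M here is isomorphic to the elementary abelian group (Z_2)^3.)

{F, H, N, P, R, V, W}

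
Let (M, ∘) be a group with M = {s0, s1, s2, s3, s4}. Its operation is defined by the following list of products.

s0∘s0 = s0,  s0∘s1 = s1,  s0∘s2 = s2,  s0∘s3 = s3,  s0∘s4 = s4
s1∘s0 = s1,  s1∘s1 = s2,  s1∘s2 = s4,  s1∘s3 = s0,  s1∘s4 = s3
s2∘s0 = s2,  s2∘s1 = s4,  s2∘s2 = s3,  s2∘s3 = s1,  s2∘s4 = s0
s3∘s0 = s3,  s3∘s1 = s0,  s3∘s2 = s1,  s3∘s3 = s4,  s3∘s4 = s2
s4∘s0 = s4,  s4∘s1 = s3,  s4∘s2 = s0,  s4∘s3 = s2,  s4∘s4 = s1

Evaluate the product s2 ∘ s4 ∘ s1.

s1

s2 ∘ s4 = s0
s0 ∘ s1 = s1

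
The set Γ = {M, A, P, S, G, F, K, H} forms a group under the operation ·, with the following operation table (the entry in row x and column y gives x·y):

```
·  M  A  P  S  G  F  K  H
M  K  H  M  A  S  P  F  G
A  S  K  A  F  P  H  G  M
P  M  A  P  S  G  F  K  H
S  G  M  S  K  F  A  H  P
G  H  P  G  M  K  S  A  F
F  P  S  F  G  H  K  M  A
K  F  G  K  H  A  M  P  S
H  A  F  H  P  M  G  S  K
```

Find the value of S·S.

Read row S, column S: S·S = K.
(Structurally, Γ here is isomorphic to the quaternion group Q_8.)

K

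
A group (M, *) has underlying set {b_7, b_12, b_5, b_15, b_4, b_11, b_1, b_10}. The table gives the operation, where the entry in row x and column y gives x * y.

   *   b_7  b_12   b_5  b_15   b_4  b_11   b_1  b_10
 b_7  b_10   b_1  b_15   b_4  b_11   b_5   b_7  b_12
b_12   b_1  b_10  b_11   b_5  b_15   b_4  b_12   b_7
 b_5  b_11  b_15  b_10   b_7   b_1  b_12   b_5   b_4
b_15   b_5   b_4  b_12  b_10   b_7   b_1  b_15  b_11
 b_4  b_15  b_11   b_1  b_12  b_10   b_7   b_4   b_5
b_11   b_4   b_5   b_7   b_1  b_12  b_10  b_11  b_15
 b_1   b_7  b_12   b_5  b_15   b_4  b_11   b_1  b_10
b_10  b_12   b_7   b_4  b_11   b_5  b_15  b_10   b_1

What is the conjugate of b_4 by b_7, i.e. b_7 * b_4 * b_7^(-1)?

b_5

The identity is b_1. In row b_7, the entry b_1 sits in column b_12, so b_7^(-1) = b_12.
b_7 * b_4 = b_11
b_11 * b_12 = b_5
(Structurally, M here is isomorphic to the quaternion group Q_8.)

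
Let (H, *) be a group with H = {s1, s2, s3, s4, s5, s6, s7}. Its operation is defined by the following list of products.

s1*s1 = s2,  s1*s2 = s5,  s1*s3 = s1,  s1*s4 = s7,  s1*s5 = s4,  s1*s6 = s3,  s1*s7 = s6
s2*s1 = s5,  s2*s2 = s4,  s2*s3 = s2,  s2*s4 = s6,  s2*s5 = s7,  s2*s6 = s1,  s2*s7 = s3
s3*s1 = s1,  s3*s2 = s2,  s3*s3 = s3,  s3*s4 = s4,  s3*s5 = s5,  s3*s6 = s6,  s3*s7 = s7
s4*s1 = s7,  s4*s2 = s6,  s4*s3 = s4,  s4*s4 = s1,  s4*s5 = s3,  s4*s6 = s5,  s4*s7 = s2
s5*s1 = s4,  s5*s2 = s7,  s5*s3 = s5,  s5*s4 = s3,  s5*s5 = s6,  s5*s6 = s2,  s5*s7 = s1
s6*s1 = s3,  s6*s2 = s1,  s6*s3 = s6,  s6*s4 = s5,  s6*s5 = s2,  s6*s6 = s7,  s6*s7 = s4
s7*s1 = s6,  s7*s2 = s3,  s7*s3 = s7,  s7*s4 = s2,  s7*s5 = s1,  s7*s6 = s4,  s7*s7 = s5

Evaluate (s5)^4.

s5^1 = s5
s5^2 = s5*s5 = s6
s5^3 = s6*s5 = s2
s5^4 = s2*s5 = s7

s7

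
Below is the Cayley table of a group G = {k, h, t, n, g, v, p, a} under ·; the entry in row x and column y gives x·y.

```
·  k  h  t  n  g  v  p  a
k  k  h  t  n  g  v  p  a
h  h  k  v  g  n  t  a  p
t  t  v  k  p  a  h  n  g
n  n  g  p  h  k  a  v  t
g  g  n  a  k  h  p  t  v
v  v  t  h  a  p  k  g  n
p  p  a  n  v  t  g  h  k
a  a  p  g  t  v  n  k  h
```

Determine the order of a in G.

4

The identity element is k (its row matches the header).
a^1 = a
a^2 = a·a = h
a^3 = h·a = p
a^4 = p·a = k
The first power of a equal to the identity is a^4, so ord(a) = 4.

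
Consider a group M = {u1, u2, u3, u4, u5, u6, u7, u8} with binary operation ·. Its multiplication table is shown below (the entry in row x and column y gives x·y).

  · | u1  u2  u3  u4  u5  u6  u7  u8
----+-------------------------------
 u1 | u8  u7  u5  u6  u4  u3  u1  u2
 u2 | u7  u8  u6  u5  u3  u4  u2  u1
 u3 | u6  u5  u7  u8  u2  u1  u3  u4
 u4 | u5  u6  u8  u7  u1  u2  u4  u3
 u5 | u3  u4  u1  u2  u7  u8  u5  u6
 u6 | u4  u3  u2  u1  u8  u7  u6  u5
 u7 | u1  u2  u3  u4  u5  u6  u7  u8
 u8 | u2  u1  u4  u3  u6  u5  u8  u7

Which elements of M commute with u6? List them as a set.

Compare row u6 with column u6 entry by entry.
u5·u6 = u8 = u6·u5, so u5 commutes with u6.
u1·u6 = u3 but u6·u1 = u4, so u1 does not.
Collecting the elements that commute with u6: C(u6) = {u5, u6, u7, u8}.

{u5, u6, u7, u8}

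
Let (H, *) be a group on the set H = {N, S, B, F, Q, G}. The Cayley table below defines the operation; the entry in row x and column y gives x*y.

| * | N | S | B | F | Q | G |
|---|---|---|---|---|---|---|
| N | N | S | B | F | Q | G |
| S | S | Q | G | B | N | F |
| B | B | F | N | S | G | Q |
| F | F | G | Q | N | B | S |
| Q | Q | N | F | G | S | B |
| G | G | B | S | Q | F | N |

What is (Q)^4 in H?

Q

Q^1 = Q
Q^2 = Q*Q = S
Q^3 = S*Q = N
Q^4 = N*Q = Q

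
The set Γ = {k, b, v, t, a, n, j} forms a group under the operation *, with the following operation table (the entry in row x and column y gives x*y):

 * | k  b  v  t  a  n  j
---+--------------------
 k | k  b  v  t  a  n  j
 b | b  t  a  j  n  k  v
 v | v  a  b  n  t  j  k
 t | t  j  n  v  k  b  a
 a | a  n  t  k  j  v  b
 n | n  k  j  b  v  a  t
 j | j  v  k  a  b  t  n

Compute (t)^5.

t^1 = t
t^2 = t*t = v
t^3 = v*t = n
t^4 = n*t = b
t^5 = b*t = j

j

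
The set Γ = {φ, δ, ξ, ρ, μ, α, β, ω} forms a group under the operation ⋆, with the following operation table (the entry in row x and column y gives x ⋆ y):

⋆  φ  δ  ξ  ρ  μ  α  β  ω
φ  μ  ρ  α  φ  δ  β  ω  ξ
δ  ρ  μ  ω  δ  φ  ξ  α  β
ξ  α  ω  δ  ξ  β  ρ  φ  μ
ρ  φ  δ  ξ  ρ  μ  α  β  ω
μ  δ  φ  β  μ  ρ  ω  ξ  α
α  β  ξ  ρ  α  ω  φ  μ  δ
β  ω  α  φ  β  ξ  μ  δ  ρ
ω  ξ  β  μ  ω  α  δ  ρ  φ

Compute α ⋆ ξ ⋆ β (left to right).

β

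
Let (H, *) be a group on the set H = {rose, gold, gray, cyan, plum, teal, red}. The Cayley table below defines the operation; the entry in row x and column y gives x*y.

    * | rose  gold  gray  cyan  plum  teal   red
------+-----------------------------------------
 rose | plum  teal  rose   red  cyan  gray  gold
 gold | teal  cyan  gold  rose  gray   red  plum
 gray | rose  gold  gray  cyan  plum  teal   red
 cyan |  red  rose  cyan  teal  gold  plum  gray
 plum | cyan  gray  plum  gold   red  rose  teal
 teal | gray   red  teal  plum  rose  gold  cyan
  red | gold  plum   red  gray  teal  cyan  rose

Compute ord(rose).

7

The identity element is gray (its row matches the header).
rose^1 = rose
rose^2 = rose*rose = plum
rose^3 = plum*rose = cyan
rose^4 = cyan*rose = red
rose^5 = red*rose = gold
rose^6 = gold*rose = teal
rose^7 = teal*rose = gray
The first power of rose equal to the identity is rose^7, so ord(rose) = 7.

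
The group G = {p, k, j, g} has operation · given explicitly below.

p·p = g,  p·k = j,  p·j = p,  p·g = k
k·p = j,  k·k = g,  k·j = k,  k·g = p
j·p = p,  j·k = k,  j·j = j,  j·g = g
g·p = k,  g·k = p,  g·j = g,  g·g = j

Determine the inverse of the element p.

k

First locate the identity: row j matches the header, so j is the identity.
Scan row p for j: p·k = j. Hence p^(-1) = k.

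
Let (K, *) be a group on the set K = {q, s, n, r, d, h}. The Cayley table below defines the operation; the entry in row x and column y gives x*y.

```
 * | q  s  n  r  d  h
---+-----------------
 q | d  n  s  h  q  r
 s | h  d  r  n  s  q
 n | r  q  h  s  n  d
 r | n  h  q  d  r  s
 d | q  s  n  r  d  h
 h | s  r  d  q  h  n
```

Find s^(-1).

s

First locate the identity: row d matches the header, so d is the identity.
Scan row s for d: s*s = d. Hence s^(-1) = s.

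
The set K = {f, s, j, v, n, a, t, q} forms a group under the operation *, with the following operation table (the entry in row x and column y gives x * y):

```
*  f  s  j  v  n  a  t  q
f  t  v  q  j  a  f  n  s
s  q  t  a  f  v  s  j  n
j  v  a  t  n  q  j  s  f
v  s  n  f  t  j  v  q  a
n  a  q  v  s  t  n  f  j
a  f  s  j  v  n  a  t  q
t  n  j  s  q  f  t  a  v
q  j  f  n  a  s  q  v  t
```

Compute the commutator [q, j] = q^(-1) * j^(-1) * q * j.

Identity is a; from the table q^(-1) = v and j^(-1) = s.
v * s = n
n * q = j
j * j = t

t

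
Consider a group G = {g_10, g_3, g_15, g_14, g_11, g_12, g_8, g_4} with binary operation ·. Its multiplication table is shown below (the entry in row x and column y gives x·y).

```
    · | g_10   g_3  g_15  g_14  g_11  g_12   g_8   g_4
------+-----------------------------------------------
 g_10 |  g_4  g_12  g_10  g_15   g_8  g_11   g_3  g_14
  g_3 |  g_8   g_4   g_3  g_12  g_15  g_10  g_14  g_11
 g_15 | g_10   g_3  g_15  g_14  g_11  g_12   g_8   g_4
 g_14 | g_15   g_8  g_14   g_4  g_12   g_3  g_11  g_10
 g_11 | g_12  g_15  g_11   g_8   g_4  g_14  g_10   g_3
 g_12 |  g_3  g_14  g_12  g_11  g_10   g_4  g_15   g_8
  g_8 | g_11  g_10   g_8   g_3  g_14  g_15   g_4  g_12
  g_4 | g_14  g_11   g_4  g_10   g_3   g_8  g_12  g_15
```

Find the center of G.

{g_15, g_4}

An element z is central iff its row equals its column in the table.
For g_8: g_8·g_14 = g_3 ≠ g_11 = g_14·g_8, so g_8 ∉ Z.
Checking each element this way leaves Z(G) = {g_15, g_4}.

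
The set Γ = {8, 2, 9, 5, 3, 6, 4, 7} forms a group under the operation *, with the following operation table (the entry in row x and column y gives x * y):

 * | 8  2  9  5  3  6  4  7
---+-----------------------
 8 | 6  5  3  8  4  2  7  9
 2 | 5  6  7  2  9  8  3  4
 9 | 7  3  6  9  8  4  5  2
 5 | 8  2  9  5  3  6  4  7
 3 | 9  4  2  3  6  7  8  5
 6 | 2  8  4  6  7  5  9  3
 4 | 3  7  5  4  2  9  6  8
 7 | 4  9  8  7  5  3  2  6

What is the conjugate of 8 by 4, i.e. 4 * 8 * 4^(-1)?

2

The identity is 5. In row 4, the entry 5 sits in column 9, so 4^(-1) = 9.
4 * 8 = 3
3 * 9 = 2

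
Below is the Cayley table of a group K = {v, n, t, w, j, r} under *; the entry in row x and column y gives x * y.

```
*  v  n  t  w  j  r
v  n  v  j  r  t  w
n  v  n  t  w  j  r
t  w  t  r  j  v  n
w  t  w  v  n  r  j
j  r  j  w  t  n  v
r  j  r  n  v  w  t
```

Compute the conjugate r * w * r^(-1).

j

The identity is n. In row r, the entry n sits in column t, so r^(-1) = t.
r * w = v
v * t = j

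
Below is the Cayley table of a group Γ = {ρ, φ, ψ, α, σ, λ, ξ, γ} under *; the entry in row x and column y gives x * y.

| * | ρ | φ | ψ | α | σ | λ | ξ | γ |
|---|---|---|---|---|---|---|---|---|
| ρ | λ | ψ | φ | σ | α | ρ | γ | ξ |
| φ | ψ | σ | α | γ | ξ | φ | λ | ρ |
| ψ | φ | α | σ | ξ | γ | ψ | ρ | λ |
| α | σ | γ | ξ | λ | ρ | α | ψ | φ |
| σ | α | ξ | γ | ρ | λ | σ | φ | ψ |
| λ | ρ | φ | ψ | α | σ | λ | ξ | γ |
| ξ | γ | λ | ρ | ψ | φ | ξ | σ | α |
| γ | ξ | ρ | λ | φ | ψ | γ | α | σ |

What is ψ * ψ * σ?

λ

ψ * ψ = σ
σ * σ = λ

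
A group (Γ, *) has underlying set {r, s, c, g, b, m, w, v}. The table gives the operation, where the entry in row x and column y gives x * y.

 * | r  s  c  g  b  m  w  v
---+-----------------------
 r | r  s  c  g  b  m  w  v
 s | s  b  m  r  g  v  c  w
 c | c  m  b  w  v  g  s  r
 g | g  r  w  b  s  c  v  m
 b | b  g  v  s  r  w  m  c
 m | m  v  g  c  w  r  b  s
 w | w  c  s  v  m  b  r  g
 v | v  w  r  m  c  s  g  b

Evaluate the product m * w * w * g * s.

m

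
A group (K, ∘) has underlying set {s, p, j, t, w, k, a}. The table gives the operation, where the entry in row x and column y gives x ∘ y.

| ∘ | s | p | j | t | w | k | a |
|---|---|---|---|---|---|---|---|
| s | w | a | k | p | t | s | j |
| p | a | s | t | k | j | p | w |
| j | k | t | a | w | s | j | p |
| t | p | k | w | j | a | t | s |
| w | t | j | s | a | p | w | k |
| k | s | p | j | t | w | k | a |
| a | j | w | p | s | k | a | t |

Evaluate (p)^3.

a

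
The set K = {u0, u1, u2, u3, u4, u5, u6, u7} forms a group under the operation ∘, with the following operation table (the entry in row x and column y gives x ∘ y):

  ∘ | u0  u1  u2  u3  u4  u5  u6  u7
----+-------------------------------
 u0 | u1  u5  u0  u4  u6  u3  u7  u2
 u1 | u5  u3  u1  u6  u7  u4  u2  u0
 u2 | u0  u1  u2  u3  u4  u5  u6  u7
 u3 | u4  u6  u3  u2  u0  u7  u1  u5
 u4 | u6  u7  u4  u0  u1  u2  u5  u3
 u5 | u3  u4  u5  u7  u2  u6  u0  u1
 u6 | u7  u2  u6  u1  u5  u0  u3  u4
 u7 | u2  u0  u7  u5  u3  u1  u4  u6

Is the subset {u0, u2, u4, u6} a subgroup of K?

u4 ∘ u4 = u1, which is not in {u0, u2, u4, u6}.
The subset is not closed under ∘, so it is not a subgroup.

No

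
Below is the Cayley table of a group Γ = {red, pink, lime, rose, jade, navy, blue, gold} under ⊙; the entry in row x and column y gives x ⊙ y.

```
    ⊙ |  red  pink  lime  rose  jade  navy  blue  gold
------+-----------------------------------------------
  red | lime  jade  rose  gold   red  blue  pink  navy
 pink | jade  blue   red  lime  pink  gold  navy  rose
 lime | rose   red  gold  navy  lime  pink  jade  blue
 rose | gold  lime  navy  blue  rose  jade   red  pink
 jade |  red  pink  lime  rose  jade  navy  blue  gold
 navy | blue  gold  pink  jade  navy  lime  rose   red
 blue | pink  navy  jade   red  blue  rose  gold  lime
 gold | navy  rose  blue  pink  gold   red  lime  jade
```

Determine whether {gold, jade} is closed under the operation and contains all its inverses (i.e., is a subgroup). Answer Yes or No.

Yes

{gold, jade} contains the identity jade.
Checking products: every product of two elements of {gold, jade} (read from the table) lies in {gold, jade}, so the set is closed.
In a finite group, a nonempty closed subset is a subgroup. So {gold, jade} ≤ Γ.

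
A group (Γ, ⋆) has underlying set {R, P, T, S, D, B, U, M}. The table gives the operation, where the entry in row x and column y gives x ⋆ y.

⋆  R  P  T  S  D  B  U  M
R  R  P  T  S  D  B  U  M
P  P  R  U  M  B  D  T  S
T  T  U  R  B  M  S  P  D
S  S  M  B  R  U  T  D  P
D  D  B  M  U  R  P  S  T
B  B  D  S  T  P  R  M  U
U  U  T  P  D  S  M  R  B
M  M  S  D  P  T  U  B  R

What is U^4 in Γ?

U^1 = U
U^2 = U ⋆ U = R
U^3 = R ⋆ U = U
U^4 = U ⋆ U = R

R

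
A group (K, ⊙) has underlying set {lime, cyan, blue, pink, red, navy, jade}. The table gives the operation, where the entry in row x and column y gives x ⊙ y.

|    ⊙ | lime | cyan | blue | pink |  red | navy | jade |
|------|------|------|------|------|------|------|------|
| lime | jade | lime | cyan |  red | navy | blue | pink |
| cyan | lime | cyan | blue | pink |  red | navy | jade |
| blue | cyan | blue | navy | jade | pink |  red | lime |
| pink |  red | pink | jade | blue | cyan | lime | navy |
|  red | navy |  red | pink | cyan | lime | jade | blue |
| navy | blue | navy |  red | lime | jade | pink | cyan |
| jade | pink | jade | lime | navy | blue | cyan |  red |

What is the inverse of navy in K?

jade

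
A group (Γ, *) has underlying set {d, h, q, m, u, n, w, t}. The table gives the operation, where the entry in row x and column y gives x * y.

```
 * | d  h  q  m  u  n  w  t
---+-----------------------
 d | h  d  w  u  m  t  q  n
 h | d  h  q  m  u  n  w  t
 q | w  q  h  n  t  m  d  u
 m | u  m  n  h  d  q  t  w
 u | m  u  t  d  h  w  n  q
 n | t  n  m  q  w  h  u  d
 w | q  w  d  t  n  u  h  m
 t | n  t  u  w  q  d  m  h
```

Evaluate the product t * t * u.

u

t * t = h
h * u = u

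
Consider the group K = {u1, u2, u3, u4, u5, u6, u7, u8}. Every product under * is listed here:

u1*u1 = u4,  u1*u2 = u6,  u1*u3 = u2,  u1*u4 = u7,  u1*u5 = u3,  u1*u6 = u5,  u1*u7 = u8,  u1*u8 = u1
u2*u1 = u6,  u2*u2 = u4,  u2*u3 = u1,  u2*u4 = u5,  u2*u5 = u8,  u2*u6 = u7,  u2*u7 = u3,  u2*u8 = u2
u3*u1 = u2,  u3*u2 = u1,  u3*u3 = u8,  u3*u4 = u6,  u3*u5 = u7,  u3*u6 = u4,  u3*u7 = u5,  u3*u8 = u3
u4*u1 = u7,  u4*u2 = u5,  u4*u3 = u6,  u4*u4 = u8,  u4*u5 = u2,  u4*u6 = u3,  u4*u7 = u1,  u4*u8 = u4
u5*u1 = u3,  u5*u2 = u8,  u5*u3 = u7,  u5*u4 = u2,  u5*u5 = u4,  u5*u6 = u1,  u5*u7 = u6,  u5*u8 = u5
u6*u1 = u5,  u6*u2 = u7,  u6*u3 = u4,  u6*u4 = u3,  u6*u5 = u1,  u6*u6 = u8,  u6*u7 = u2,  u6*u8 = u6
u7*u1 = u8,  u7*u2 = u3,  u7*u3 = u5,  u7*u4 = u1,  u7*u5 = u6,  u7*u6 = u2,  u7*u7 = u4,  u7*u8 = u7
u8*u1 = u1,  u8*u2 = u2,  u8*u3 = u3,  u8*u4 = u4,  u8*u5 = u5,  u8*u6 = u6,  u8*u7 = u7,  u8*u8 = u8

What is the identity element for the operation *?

u8

The identity e satisfies e * x = x for all x, so its row in the table reproduces the column headers.
Row u8 reads: u1, u2, u3, u4, u5, u6, u7, u8 — exactly the header order. So u8 is the identity.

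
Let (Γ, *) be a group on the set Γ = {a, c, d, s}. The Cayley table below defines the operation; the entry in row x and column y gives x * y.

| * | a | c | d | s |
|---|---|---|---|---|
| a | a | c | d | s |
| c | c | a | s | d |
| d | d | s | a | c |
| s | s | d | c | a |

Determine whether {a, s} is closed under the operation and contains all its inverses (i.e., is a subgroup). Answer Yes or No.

{a, s} contains the identity a.
Checking products: every product of two elements of {a, s} (read from the table) lies in {a, s}, so the set is closed.
In a finite group, a nonempty closed subset is a subgroup. So {a, s} ≤ Γ.

Yes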